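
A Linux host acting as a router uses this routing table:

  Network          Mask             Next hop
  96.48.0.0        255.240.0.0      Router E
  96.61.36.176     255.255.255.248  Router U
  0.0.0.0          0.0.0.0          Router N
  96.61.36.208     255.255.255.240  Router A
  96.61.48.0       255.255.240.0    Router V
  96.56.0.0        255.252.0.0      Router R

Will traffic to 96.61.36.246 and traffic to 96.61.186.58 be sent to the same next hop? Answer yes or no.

yes

96.61.36.246: longest match 96.48.0.0/12 -> Router E
96.61.186.58: longest match 96.48.0.0/12 -> Router E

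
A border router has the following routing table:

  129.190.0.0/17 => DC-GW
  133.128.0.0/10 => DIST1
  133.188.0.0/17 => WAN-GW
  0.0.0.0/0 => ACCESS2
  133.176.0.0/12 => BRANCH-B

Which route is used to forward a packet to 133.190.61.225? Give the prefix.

Entries matching 133.190.61.225:
  0.0.0.0/0 (default, matches everything)
  133.128.0.0/10 (133.128.0.0 - 133.191.255.255)
  133.176.0.0/12 (133.176.0.0 - 133.191.255.255)
Most specific is 133.176.0.0/12.

133.176.0.0/12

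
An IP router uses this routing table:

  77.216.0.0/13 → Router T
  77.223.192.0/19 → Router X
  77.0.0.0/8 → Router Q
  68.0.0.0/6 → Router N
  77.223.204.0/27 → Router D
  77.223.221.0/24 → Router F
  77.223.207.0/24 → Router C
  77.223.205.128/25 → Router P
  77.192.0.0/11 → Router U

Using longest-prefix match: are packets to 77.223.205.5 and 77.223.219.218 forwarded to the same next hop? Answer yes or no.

77.223.205.5: longest match 77.223.192.0/19 -> Router X
77.223.219.218: longest match 77.223.192.0/19 -> Router X

yes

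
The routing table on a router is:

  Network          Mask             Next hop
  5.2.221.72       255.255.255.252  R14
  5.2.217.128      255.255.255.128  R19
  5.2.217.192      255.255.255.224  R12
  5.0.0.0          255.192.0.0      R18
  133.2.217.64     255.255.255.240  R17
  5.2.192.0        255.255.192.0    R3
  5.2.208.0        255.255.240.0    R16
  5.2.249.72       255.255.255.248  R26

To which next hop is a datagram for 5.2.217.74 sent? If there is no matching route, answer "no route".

Routes whose prefix contains 5.2.217.74:
  5.0.0.0/10 (5.0.0.0 - 5.63.255.255) -> R18
  5.2.192.0/18 (5.2.192.0 - 5.2.255.255) -> R3
  5.2.208.0/20 (5.2.208.0 - 5.2.223.255) -> R16
More-specific entries that do NOT match:
  5.2.221.72/30 (5.2.221.72 - 5.2.221.75) does not contain 5.2.217.74
  5.2.249.72/29 (5.2.249.72 - 5.2.249.79) does not contain 5.2.217.74
  133.2.217.64/28 (133.2.217.64 - 133.2.217.79) does not contain 5.2.217.74
  5.2.217.192/27 (5.2.217.192 - 5.2.217.223) does not contain 5.2.217.74
  5.2.217.128/25 (5.2.217.128 - 5.2.217.255) does not contain 5.2.217.74
Longest matching prefix is /20 -> next hop R16.

R16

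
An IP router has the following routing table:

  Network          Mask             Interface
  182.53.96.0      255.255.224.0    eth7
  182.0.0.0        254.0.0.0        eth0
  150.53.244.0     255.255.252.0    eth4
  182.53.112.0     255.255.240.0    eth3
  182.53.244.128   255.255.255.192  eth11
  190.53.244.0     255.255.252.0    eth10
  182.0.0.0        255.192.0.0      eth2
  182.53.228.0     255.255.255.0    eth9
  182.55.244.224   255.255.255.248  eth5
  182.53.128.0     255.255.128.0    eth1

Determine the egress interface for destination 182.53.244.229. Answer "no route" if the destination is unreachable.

Routes whose prefix contains 182.53.244.229:
  182.0.0.0/7 (182.0.0.0 - 183.255.255.255) -> eth0
  182.0.0.0/10 (182.0.0.0 - 182.63.255.255) -> eth2
  182.53.128.0/17 (182.53.128.0 - 182.53.255.255) -> eth1
More-specific entries that do NOT match:
  182.55.244.224/29 (182.55.244.224 - 182.55.244.231) does not contain 182.53.244.229
  182.53.244.128/26 (182.53.244.128 - 182.53.244.191) does not contain 182.53.244.229
  182.53.228.0/24 (182.53.228.0 - 182.53.228.255) does not contain 182.53.244.229
  150.53.244.0/22 (150.53.244.0 - 150.53.247.255) does not contain 182.53.244.229
  190.53.244.0/22 (190.53.244.0 - 190.53.247.255) does not contain 182.53.244.229
  182.53.112.0/20 (182.53.112.0 - 182.53.127.255) does not contain 182.53.244.229
  182.53.96.0/19 (182.53.96.0 - 182.53.127.255) does not contain 182.53.244.229
Longest matching prefix is /17 -> interface eth1.

eth1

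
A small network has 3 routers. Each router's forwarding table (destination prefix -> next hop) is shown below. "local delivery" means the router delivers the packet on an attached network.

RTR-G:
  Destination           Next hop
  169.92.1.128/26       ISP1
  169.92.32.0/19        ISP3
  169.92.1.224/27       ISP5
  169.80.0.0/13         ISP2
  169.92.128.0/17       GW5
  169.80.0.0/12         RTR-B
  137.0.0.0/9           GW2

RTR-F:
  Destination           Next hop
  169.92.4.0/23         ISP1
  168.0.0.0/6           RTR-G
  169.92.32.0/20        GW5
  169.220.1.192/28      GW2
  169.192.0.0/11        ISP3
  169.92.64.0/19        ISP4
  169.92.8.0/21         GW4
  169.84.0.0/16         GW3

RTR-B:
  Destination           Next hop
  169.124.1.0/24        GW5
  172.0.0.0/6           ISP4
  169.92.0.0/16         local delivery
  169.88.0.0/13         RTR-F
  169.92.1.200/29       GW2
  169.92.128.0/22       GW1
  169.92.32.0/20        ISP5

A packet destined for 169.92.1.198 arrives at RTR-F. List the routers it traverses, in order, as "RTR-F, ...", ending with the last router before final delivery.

At RTR-F: longest match for 169.92.1.198 is 168.0.0.0/6 -> RTR-G
At RTR-G: longest match for 169.92.1.198 is 169.80.0.0/12 -> RTR-B
At RTR-B: longest match for 169.92.1.198 is 169.92.0.0/16 -> local delivery

RTR-F, RTR-G, RTR-B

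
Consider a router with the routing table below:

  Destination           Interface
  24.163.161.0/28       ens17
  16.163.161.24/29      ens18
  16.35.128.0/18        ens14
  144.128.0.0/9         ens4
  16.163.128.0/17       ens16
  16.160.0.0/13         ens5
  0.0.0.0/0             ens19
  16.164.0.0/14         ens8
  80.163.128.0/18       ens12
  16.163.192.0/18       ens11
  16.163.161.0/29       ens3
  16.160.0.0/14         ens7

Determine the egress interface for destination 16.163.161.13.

Routes whose prefix contains 16.163.161.13:
  0.0.0.0/0 (default, matches everything) -> ens19
  16.160.0.0/13 (16.160.0.0 - 16.167.255.255) -> ens5
  16.160.0.0/14 (16.160.0.0 - 16.163.255.255) -> ens7
  16.163.128.0/17 (16.163.128.0 - 16.163.255.255) -> ens16
More-specific entries that do NOT match:
  16.163.161.24/29 (16.163.161.24 - 16.163.161.31) does not contain 16.163.161.13
  16.163.161.0/29 (16.163.161.0 - 16.163.161.7) does not contain 16.163.161.13
  24.163.161.0/28 (24.163.161.0 - 24.163.161.15) does not contain 16.163.161.13
  16.35.128.0/18 (16.35.128.0 - 16.35.191.255) does not contain 16.163.161.13
  80.163.128.0/18 (80.163.128.0 - 80.163.191.255) does not contain 16.163.161.13
  16.163.192.0/18 (16.163.192.0 - 16.163.255.255) does not contain 16.163.161.13
Longest matching prefix is /17 -> interface ens16.

ens16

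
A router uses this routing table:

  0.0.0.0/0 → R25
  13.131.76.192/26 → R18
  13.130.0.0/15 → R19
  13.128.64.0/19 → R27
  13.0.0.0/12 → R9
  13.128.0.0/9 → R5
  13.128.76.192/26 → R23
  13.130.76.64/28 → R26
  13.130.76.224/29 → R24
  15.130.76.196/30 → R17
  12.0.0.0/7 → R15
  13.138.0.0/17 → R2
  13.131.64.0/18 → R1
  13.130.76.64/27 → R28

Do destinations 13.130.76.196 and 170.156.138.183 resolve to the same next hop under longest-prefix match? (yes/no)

no

13.130.76.196: longest match 13.130.0.0/15 -> R19
170.156.138.183: longest match 0.0.0.0/0 -> R25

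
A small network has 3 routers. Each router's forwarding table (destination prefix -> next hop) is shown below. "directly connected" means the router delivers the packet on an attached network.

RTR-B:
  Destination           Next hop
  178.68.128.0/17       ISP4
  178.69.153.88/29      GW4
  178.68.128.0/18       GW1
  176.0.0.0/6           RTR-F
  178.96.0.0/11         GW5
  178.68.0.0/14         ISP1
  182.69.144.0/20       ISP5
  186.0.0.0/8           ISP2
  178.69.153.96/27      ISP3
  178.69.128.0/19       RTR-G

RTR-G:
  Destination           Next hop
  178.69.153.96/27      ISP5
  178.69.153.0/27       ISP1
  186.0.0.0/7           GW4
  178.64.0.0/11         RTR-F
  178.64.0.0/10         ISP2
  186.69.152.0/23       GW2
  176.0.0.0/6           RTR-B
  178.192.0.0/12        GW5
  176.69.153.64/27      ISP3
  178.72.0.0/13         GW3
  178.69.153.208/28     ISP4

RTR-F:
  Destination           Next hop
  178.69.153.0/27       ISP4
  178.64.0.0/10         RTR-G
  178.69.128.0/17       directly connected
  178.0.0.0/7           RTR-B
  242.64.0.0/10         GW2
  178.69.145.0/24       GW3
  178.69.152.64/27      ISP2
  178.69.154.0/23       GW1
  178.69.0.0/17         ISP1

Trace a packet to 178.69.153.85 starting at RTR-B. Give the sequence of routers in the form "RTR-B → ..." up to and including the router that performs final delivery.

At RTR-B: longest match for 178.69.153.85 is 178.69.128.0/19 -> RTR-G
At RTR-G: longest match for 178.69.153.85 is 178.64.0.0/11 -> RTR-F
At RTR-F: longest match for 178.69.153.85 is 178.69.128.0/17 -> directly connected

RTR-B → RTR-G → RTR-F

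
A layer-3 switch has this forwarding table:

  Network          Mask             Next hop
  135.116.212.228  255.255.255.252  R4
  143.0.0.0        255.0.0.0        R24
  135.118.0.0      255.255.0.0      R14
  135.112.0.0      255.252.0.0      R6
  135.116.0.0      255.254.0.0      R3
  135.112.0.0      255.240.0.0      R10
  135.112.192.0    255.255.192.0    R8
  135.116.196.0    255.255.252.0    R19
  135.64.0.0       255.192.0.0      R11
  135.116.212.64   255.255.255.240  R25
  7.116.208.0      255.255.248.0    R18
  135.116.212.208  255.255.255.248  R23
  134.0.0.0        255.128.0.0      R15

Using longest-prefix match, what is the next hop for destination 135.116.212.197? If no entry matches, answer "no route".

R3

Routes whose prefix contains 135.116.212.197:
  135.64.0.0/10 (135.64.0.0 - 135.127.255.255) -> R11
  135.112.0.0/12 (135.112.0.0 - 135.127.255.255) -> R10
  135.116.0.0/15 (135.116.0.0 - 135.117.255.255) -> R3
More-specific entries that do NOT match:
  135.116.212.228/30 (135.116.212.228 - 135.116.212.231) does not contain 135.116.212.197
  135.116.212.208/29 (135.116.212.208 - 135.116.212.215) does not contain 135.116.212.197
  135.116.212.64/28 (135.116.212.64 - 135.116.212.79) does not contain 135.116.212.197
  135.116.196.0/22 (135.116.196.0 - 135.116.199.255) does not contain 135.116.212.197
  7.116.208.0/21 (7.116.208.0 - 7.116.215.255) does not contain 135.116.212.197
  135.112.192.0/18 (135.112.192.0 - 135.112.255.255) does not contain 135.116.212.197
  135.118.0.0/16 (135.118.0.0 - 135.118.255.255) does not contain 135.116.212.197
Longest matching prefix is /15 -> next hop R3.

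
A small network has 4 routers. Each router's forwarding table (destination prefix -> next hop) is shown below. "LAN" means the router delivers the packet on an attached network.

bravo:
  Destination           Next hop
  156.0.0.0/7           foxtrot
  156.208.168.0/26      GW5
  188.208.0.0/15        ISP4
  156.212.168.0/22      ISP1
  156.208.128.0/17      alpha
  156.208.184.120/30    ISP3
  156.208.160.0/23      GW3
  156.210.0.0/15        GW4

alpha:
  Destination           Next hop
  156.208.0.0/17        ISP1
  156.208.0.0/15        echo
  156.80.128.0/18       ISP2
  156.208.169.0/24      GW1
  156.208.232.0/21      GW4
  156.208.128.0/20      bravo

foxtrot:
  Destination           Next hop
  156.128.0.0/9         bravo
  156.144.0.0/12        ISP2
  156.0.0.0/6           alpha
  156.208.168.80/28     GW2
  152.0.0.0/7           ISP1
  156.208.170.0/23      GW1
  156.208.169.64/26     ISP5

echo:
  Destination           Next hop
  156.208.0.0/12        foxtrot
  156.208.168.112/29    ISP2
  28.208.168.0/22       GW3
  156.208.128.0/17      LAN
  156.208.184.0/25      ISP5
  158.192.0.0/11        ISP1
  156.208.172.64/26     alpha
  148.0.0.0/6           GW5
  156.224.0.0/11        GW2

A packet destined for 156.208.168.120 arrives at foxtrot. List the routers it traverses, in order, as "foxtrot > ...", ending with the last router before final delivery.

foxtrot > bravo > alpha > echo

At foxtrot: longest match for 156.208.168.120 is 156.128.0.0/9 -> bravo
At bravo: longest match for 156.208.168.120 is 156.208.128.0/17 -> alpha
At alpha: longest match for 156.208.168.120 is 156.208.0.0/15 -> echo
At echo: longest match for 156.208.168.120 is 156.208.128.0/17 -> LAN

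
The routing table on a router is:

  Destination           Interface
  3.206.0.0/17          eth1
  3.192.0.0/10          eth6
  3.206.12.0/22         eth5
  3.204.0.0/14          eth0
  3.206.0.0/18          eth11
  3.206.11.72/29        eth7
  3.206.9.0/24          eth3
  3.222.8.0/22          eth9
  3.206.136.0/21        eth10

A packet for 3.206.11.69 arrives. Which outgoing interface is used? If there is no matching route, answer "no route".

eth11

Routes whose prefix contains 3.206.11.69:
  3.192.0.0/10 (3.192.0.0 - 3.255.255.255) -> eth6
  3.204.0.0/14 (3.204.0.0 - 3.207.255.255) -> eth0
  3.206.0.0/17 (3.206.0.0 - 3.206.127.255) -> eth1
  3.206.0.0/18 (3.206.0.0 - 3.206.63.255) -> eth11
More-specific entries that do NOT match:
  3.206.11.72/29 (3.206.11.72 - 3.206.11.79) does not contain 3.206.11.69
  3.206.9.0/24 (3.206.9.0 - 3.206.9.255) does not contain 3.206.11.69
  3.206.12.0/22 (3.206.12.0 - 3.206.15.255) does not contain 3.206.11.69
  3.222.8.0/22 (3.222.8.0 - 3.222.11.255) does not contain 3.206.11.69
  3.206.136.0/21 (3.206.136.0 - 3.206.143.255) does not contain 3.206.11.69
Longest matching prefix is /18 -> interface eth11.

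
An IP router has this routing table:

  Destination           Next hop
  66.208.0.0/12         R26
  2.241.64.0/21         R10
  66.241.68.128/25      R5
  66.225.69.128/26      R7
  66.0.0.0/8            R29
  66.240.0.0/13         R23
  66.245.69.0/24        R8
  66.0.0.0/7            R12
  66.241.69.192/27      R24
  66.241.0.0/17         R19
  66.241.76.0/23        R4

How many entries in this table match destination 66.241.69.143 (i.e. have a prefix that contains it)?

4

Prefixes containing 66.241.69.143:
  66.0.0.0/7 (66.0.0.0 - 67.255.255.255)
  66.0.0.0/8 (66.0.0.0 - 66.255.255.255)
  66.240.0.0/13 (66.240.0.0 - 66.247.255.255)
  66.241.0.0/17 (66.241.0.0 - 66.241.127.255)
Total matching entries: 4.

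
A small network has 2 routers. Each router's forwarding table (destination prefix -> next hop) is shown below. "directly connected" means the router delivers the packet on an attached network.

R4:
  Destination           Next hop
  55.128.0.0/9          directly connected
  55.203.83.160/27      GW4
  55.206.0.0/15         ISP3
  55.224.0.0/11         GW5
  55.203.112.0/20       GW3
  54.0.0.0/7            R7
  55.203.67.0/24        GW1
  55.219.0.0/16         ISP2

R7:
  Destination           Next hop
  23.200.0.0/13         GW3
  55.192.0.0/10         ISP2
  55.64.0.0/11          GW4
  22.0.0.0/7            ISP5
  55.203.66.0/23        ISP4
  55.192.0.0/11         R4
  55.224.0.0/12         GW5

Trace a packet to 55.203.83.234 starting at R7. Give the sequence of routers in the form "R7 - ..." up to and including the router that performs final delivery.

R7 - R4

At R7: longest match for 55.203.83.234 is 55.192.0.0/11 -> R4
At R4: longest match for 55.203.83.234 is 55.128.0.0/9 -> directly connected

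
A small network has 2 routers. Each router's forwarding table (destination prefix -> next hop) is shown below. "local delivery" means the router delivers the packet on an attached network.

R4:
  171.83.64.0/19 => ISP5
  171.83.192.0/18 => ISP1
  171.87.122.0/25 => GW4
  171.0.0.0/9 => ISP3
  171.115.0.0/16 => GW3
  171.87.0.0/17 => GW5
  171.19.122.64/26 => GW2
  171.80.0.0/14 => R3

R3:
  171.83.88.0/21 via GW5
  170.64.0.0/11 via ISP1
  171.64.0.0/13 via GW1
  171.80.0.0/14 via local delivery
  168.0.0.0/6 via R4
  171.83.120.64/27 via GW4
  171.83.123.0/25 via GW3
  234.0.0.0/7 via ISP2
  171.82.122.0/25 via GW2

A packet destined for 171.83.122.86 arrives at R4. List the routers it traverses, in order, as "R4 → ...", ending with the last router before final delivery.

At R4: longest match for 171.83.122.86 is 171.80.0.0/14 -> R3
At R3: longest match for 171.83.122.86 is 171.80.0.0/14 -> local delivery

R4 → R3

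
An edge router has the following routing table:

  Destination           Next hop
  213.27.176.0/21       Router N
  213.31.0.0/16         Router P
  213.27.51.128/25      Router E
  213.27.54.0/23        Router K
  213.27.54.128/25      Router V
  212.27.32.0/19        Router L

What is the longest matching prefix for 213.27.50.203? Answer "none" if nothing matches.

213.27.50.203 is outside every listed prefix and there is no default route.

none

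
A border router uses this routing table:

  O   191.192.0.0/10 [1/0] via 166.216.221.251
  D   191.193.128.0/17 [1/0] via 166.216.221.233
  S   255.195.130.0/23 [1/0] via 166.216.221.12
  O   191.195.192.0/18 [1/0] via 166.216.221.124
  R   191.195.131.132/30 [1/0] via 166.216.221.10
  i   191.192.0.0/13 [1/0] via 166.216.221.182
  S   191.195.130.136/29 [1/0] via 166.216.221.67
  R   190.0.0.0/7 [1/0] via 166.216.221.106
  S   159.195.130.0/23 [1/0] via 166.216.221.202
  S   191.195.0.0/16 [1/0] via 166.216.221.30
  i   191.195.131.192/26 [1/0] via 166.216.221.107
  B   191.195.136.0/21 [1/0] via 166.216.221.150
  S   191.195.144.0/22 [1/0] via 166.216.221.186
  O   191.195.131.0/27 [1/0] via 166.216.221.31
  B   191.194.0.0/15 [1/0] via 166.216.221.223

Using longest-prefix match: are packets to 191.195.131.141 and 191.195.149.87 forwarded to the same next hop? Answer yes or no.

yes

191.195.131.141: longest match 191.195.0.0/16 -> 166.216.221.30
191.195.149.87: longest match 191.195.0.0/16 -> 166.216.221.30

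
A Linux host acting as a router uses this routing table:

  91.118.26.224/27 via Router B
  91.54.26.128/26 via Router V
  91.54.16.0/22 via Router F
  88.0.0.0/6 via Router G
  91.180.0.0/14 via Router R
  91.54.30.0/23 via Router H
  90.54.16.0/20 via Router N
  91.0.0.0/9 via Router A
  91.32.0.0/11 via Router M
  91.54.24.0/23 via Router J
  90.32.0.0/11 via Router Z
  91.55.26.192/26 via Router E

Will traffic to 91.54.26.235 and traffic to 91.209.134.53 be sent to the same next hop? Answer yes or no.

91.54.26.235: longest match 91.32.0.0/11 -> Router M
91.209.134.53: longest match 88.0.0.0/6 -> Router G

no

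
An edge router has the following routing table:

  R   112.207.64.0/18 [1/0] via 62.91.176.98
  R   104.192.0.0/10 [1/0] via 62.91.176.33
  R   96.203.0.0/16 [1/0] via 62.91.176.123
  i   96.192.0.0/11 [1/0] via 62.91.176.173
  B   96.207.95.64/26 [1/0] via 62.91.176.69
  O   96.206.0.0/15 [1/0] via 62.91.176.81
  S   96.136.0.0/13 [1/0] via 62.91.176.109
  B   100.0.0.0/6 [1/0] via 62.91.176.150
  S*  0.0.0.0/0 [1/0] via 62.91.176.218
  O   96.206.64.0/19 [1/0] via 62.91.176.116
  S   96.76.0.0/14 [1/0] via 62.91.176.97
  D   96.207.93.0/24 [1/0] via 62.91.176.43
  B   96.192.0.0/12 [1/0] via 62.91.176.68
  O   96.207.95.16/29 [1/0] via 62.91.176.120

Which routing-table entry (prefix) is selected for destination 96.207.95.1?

Entries matching 96.207.95.1:
  0.0.0.0/0 (default, matches everything)
  96.192.0.0/11 (96.192.0.0 - 96.223.255.255)
  96.192.0.0/12 (96.192.0.0 - 96.207.255.255)
  96.206.0.0/15 (96.206.0.0 - 96.207.255.255)
Most specific is 96.206.0.0/15.

96.206.0.0/15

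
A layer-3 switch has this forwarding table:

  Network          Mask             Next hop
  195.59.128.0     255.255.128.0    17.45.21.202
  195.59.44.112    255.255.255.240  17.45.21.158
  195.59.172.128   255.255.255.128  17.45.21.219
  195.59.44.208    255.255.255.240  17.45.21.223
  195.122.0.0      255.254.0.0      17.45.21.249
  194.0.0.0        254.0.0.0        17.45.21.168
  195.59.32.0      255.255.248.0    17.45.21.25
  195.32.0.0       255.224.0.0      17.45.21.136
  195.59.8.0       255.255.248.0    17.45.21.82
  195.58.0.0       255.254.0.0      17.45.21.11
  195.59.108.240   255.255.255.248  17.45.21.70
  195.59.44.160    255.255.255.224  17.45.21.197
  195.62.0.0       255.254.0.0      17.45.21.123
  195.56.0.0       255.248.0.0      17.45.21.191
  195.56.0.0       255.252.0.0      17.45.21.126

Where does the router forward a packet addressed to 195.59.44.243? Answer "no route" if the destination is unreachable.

17.45.21.11

Routes whose prefix contains 195.59.44.243:
  194.0.0.0/7 (194.0.0.0 - 195.255.255.255) -> 17.45.21.168
  195.32.0.0/11 (195.32.0.0 - 195.63.255.255) -> 17.45.21.136
  195.56.0.0/13 (195.56.0.0 - 195.63.255.255) -> 17.45.21.191
  195.56.0.0/14 (195.56.0.0 - 195.59.255.255) -> 17.45.21.126
  195.58.0.0/15 (195.58.0.0 - 195.59.255.255) -> 17.45.21.11
More-specific entries that do NOT match:
  195.59.108.240/29 (195.59.108.240 - 195.59.108.247) does not contain 195.59.44.243
  195.59.44.112/28 (195.59.44.112 - 195.59.44.127) does not contain 195.59.44.243
  195.59.44.208/28 (195.59.44.208 - 195.59.44.223) does not contain 195.59.44.243
  195.59.44.160/27 (195.59.44.160 - 195.59.44.191) does not contain 195.59.44.243
  195.59.172.128/25 (195.59.172.128 - 195.59.172.255) does not contain 195.59.44.243
  195.59.32.0/21 (195.59.32.0 - 195.59.39.255) does not contain 195.59.44.243
  195.59.8.0/21 (195.59.8.0 - 195.59.15.255) does not contain 195.59.44.243
  195.59.128.0/17 (195.59.128.0 - 195.59.255.255) does not contain 195.59.44.243
Longest matching prefix is /15 -> next hop 17.45.21.11.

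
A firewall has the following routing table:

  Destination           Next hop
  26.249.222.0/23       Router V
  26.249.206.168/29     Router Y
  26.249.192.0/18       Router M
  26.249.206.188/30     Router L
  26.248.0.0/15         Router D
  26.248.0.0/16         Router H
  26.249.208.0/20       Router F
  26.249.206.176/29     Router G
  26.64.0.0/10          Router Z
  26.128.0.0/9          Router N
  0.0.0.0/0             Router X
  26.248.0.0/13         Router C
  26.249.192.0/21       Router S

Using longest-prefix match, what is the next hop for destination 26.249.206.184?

Router M

Routes whose prefix contains 26.249.206.184:
  0.0.0.0/0 (default, matches everything) -> Router X
  26.128.0.0/9 (26.128.0.0 - 26.255.255.255) -> Router N
  26.248.0.0/13 (26.248.0.0 - 26.255.255.255) -> Router C
  26.248.0.0/15 (26.248.0.0 - 26.249.255.255) -> Router D
  26.249.192.0/18 (26.249.192.0 - 26.249.255.255) -> Router M
More-specific entries that do NOT match:
  26.249.206.188/30 (26.249.206.188 - 26.249.206.191) does not contain 26.249.206.184
  26.249.206.168/29 (26.249.206.168 - 26.249.206.175) does not contain 26.249.206.184
  26.249.206.176/29 (26.249.206.176 - 26.249.206.183) does not contain 26.249.206.184
  26.249.222.0/23 (26.249.222.0 - 26.249.223.255) does not contain 26.249.206.184
  26.249.192.0/21 (26.249.192.0 - 26.249.199.255) does not contain 26.249.206.184
  26.249.208.0/20 (26.249.208.0 - 26.249.223.255) does not contain 26.249.206.184
Longest matching prefix is /18 -> next hop Router M.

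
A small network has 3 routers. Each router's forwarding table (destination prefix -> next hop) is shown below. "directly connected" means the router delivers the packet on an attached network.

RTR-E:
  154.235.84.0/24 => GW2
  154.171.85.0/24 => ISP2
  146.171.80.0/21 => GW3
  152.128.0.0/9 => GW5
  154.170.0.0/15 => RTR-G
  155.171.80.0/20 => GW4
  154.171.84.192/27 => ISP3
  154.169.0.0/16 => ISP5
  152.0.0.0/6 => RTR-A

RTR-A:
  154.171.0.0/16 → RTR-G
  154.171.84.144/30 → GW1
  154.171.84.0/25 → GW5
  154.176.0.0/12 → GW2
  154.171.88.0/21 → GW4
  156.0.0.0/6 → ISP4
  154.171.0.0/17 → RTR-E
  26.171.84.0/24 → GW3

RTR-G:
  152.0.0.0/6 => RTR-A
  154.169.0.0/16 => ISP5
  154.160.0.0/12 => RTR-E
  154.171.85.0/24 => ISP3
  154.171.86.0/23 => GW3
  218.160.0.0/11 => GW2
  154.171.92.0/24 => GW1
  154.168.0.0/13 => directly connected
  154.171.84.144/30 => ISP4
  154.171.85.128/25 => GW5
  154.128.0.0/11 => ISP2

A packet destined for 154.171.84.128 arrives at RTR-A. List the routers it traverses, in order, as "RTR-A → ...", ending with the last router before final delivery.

At RTR-A: longest match for 154.171.84.128 is 154.171.0.0/17 -> RTR-E
At RTR-E: longest match for 154.171.84.128 is 154.170.0.0/15 -> RTR-G
At RTR-G: longest match for 154.171.84.128 is 154.168.0.0/13 -> directly connected

RTR-A → RTR-E → RTR-G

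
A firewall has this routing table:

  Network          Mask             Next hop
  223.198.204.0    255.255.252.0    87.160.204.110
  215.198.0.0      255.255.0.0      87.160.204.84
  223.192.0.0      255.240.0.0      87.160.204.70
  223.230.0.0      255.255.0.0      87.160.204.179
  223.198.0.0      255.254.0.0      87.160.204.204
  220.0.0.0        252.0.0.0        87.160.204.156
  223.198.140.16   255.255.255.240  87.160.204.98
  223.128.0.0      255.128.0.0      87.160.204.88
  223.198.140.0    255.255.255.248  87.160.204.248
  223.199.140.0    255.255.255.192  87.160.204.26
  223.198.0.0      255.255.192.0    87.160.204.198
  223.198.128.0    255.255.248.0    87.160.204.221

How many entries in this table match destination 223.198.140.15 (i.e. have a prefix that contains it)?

4

Prefixes containing 223.198.140.15:
  220.0.0.0/6 (220.0.0.0 - 223.255.255.255)
  223.128.0.0/9 (223.128.0.0 - 223.255.255.255)
  223.192.0.0/12 (223.192.0.0 - 223.207.255.255)
  223.198.0.0/15 (223.198.0.0 - 223.199.255.255)
Total matching entries: 4.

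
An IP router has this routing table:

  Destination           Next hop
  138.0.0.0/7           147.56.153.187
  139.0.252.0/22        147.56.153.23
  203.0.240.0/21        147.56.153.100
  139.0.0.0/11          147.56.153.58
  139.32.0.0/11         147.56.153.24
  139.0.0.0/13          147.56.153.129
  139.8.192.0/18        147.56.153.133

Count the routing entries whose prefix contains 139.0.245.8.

Prefixes containing 139.0.245.8:
  138.0.0.0/7 (138.0.0.0 - 139.255.255.255)
  139.0.0.0/11 (139.0.0.0 - 139.31.255.255)
  139.0.0.0/13 (139.0.0.0 - 139.7.255.255)
Total matching entries: 3.

3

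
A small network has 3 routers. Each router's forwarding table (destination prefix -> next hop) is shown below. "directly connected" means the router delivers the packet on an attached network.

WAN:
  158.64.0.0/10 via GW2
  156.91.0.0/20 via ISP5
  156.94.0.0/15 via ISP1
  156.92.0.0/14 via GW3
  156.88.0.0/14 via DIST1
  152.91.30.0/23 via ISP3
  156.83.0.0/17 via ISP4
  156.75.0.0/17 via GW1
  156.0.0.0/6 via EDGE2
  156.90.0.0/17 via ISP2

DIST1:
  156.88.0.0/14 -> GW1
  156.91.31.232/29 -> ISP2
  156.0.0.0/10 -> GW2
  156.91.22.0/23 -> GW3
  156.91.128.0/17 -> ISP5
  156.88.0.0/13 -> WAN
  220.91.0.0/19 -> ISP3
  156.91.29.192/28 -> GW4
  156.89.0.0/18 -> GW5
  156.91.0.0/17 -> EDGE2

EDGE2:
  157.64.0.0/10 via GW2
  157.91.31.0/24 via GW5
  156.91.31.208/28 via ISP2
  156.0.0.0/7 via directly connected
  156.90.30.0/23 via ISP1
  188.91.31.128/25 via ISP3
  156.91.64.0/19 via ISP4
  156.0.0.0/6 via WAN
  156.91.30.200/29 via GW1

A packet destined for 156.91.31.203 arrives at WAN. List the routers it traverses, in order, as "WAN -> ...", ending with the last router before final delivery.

WAN -> DIST1 -> EDGE2

At WAN: longest match for 156.91.31.203 is 156.88.0.0/14 -> DIST1
At DIST1: longest match for 156.91.31.203 is 156.91.0.0/17 -> EDGE2
At EDGE2: longest match for 156.91.31.203 is 156.0.0.0/7 -> directly connected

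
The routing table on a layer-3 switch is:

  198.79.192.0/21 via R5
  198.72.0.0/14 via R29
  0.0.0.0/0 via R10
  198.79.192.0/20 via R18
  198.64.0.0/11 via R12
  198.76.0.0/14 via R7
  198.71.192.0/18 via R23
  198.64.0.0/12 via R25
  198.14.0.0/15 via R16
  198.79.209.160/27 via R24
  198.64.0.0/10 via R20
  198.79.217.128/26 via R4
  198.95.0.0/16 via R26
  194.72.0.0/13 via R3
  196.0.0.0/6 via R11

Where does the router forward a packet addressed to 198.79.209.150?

Routes whose prefix contains 198.79.209.150:
  0.0.0.0/0 (default, matches everything) -> R10
  196.0.0.0/6 (196.0.0.0 - 199.255.255.255) -> R11
  198.64.0.0/10 (198.64.0.0 - 198.127.255.255) -> R20
  198.64.0.0/11 (198.64.0.0 - 198.95.255.255) -> R12
  198.64.0.0/12 (198.64.0.0 - 198.79.255.255) -> R25
  198.76.0.0/14 (198.76.0.0 - 198.79.255.255) -> R7
More-specific entries that do NOT match:
  198.79.209.160/27 (198.79.209.160 - 198.79.209.191) does not contain 198.79.209.150
  198.79.217.128/26 (198.79.217.128 - 198.79.217.191) does not contain 198.79.209.150
  198.79.192.0/21 (198.79.192.0 - 198.79.199.255) does not contain 198.79.209.150
  198.79.192.0/20 (198.79.192.0 - 198.79.207.255) does not contain 198.79.209.150
  198.71.192.0/18 (198.71.192.0 - 198.71.255.255) does not contain 198.79.209.150
  198.95.0.0/16 (198.95.0.0 - 198.95.255.255) does not contain 198.79.209.150
  198.14.0.0/15 (198.14.0.0 - 198.15.255.255) does not contain 198.79.209.150
Longest matching prefix is /14 -> next hop R7.

R7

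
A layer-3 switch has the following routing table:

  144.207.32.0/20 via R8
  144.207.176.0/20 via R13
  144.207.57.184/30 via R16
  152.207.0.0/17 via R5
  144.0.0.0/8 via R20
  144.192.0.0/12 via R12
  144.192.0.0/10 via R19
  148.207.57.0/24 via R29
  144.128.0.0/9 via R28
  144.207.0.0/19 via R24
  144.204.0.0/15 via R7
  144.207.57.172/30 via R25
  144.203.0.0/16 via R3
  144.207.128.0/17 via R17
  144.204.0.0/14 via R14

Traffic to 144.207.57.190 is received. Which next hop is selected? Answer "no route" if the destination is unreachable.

R14

Routes whose prefix contains 144.207.57.190:
  144.0.0.0/8 (144.0.0.0 - 144.255.255.255) -> R20
  144.128.0.0/9 (144.128.0.0 - 144.255.255.255) -> R28
  144.192.0.0/10 (144.192.0.0 - 144.255.255.255) -> R19
  144.192.0.0/12 (144.192.0.0 - 144.207.255.255) -> R12
  144.204.0.0/14 (144.204.0.0 - 144.207.255.255) -> R14
More-specific entries that do NOT match:
  144.207.57.184/30 (144.207.57.184 - 144.207.57.187) does not contain 144.207.57.190
  144.207.57.172/30 (144.207.57.172 - 144.207.57.175) does not contain 144.207.57.190
  148.207.57.0/24 (148.207.57.0 - 148.207.57.255) does not contain 144.207.57.190
  144.207.32.0/20 (144.207.32.0 - 144.207.47.255) does not contain 144.207.57.190
  144.207.176.0/20 (144.207.176.0 - 144.207.191.255) does not contain 144.207.57.190
  144.207.0.0/19 (144.207.0.0 - 144.207.31.255) does not contain 144.207.57.190
  152.207.0.0/17 (152.207.0.0 - 152.207.127.255) does not contain 144.207.57.190
  144.207.128.0/17 (144.207.128.0 - 144.207.255.255) does not contain 144.207.57.190
  144.203.0.0/16 (144.203.0.0 - 144.203.255.255) does not contain 144.207.57.190
  144.204.0.0/15 (144.204.0.0 - 144.205.255.255) does not contain 144.207.57.190
Longest matching prefix is /14 -> next hop R14.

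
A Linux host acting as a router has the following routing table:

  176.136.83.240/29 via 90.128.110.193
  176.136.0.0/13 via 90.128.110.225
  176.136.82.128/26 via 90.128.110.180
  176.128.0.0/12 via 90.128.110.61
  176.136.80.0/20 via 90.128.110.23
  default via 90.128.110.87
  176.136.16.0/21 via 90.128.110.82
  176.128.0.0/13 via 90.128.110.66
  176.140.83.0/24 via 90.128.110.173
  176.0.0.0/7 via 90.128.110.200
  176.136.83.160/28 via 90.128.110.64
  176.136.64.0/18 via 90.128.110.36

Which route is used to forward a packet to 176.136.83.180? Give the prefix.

176.136.80.0/20

Entries matching 176.136.83.180:
  0.0.0.0/0 (default, matches everything)
  176.0.0.0/7 (176.0.0.0 - 177.255.255.255)
  176.128.0.0/12 (176.128.0.0 - 176.143.255.255)
  176.136.0.0/13 (176.136.0.0 - 176.143.255.255)
  176.136.64.0/18 (176.136.64.0 - 176.136.127.255)
  176.136.80.0/20 (176.136.80.0 - 176.136.95.255)
Most specific is 176.136.80.0/20.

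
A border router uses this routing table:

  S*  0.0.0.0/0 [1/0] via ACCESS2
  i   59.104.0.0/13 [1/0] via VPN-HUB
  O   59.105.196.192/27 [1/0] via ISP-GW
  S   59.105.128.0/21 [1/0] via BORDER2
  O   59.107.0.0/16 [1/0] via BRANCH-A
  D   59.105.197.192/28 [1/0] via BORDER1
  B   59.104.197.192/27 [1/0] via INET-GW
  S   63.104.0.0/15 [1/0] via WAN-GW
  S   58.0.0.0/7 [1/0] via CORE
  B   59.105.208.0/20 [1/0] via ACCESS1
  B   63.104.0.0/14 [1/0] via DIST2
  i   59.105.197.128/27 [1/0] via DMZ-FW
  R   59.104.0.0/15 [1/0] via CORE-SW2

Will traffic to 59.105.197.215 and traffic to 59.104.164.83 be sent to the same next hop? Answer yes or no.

59.105.197.215: longest match 59.104.0.0/15 -> CORE-SW2
59.104.164.83: longest match 59.104.0.0/15 -> CORE-SW2

yes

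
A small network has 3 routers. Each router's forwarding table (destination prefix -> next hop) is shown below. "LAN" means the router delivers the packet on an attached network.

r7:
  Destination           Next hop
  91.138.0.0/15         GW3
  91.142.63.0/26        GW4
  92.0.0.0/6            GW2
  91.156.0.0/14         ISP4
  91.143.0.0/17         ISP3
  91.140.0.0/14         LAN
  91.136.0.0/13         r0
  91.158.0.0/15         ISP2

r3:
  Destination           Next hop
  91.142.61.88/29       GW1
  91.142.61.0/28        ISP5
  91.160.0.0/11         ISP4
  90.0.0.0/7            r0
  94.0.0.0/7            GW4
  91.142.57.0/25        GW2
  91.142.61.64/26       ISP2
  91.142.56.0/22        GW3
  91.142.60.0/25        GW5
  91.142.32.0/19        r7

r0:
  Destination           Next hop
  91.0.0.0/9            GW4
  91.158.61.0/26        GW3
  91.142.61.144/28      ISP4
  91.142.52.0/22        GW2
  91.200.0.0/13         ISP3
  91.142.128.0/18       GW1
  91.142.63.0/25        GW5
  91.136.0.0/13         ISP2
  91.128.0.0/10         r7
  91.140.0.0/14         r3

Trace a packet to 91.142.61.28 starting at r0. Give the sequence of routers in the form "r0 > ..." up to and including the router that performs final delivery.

r0 > r3 > r7

At r0: longest match for 91.142.61.28 is 91.140.0.0/14 -> r3
At r3: longest match for 91.142.61.28 is 91.142.32.0/19 -> r7
At r7: longest match for 91.142.61.28 is 91.140.0.0/14 -> LAN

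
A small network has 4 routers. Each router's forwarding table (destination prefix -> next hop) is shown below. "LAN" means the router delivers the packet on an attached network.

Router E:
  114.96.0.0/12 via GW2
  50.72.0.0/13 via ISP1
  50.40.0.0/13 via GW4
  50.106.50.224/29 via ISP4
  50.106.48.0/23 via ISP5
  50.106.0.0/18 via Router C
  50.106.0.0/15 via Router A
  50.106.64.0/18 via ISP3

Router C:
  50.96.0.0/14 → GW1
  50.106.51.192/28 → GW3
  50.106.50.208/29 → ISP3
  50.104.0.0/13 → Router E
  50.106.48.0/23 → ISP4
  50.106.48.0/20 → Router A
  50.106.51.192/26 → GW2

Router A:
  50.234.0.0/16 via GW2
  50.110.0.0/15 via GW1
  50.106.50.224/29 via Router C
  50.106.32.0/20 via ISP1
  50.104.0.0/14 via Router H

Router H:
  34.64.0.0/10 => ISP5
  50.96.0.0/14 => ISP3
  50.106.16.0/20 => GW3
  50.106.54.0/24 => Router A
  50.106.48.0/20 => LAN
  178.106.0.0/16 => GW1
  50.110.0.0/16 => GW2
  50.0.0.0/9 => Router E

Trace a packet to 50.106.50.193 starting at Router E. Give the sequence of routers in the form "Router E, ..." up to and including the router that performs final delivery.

At Router E: longest match for 50.106.50.193 is 50.106.0.0/18 -> Router C
At Router C: longest match for 50.106.50.193 is 50.106.48.0/20 -> Router A
At Router A: longest match for 50.106.50.193 is 50.104.0.0/14 -> Router H
At Router H: longest match for 50.106.50.193 is 50.106.48.0/20 -> LAN

Router E, Router C, Router A, Router H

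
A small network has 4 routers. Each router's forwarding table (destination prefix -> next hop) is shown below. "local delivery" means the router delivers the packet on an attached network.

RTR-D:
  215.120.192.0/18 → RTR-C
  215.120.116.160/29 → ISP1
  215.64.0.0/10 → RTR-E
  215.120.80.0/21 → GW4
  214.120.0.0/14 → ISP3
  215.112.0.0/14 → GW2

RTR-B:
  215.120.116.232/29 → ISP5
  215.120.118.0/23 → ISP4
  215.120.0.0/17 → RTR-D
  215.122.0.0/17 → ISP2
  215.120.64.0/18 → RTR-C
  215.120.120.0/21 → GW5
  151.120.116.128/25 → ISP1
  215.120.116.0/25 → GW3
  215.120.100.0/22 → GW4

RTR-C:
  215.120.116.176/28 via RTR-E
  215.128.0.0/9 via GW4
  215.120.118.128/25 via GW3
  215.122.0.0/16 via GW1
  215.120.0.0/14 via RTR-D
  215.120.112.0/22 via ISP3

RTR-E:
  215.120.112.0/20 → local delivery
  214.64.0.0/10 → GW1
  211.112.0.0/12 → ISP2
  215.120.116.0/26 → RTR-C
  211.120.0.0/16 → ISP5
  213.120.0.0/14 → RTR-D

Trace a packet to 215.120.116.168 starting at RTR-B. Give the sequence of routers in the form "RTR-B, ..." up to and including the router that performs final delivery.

RTR-B, RTR-C, RTR-D, RTR-E

At RTR-B: longest match for 215.120.116.168 is 215.120.64.0/18 -> RTR-C
At RTR-C: longest match for 215.120.116.168 is 215.120.0.0/14 -> RTR-D
At RTR-D: longest match for 215.120.116.168 is 215.64.0.0/10 -> RTR-E
At RTR-E: longest match for 215.120.116.168 is 215.120.112.0/20 -> local delivery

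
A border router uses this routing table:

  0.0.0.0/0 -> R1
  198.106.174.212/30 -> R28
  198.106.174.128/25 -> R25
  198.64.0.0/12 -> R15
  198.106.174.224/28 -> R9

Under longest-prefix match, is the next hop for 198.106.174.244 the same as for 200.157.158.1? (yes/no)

no

198.106.174.244: longest match 198.106.174.128/25 -> R25
200.157.158.1: longest match 0.0.0.0/0 -> R1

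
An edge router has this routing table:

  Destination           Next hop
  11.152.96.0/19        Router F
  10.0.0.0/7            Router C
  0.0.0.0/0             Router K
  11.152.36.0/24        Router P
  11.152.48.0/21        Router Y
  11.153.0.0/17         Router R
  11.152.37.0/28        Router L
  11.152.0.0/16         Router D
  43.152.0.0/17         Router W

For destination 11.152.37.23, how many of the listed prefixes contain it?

3

Prefixes containing 11.152.37.23:
  0.0.0.0/0 (default, matches everything)
  10.0.0.0/7 (10.0.0.0 - 11.255.255.255)
  11.152.0.0/16 (11.152.0.0 - 11.152.255.255)
Total matching entries: 3.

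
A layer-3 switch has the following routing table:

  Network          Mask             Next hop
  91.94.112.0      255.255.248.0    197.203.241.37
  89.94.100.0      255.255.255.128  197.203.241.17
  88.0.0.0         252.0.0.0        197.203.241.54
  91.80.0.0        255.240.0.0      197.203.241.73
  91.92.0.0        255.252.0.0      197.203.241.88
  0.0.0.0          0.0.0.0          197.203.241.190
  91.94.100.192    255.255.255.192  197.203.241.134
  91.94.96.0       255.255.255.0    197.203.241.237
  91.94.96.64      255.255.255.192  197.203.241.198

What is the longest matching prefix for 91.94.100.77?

Entries matching 91.94.100.77:
  0.0.0.0/0 (default, matches everything)
  88.0.0.0/6 (88.0.0.0 - 91.255.255.255)
  91.80.0.0/12 (91.80.0.0 - 91.95.255.255)
  91.92.0.0/14 (91.92.0.0 - 91.95.255.255)
Most specific is 91.92.0.0/14.

91.92.0.0/14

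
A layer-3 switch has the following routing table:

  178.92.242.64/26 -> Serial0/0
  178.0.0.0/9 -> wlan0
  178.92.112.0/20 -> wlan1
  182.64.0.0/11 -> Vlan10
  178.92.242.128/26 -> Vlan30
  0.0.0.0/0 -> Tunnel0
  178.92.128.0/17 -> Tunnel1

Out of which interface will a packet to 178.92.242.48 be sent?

Tunnel1

Routes whose prefix contains 178.92.242.48:
  0.0.0.0/0 (default, matches everything) -> Tunnel0
  178.0.0.0/9 (178.0.0.0 - 178.127.255.255) -> wlan0
  178.92.128.0/17 (178.92.128.0 - 178.92.255.255) -> Tunnel1
More-specific entries that do NOT match:
  178.92.242.64/26 (178.92.242.64 - 178.92.242.127) does not contain 178.92.242.48
  178.92.242.128/26 (178.92.242.128 - 178.92.242.191) does not contain 178.92.242.48
  178.92.112.0/20 (178.92.112.0 - 178.92.127.255) does not contain 178.92.242.48
Longest matching prefix is /17 -> interface Tunnel1.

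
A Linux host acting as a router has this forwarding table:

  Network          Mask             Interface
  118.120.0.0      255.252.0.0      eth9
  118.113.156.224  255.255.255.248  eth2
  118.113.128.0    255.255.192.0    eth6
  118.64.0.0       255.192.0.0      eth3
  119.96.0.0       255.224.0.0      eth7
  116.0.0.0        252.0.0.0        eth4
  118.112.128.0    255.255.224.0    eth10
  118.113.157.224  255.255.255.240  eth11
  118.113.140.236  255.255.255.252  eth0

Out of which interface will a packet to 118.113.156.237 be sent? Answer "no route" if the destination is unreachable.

Routes whose prefix contains 118.113.156.237:
  116.0.0.0/6 (116.0.0.0 - 119.255.255.255) -> eth4
  118.64.0.0/10 (118.64.0.0 - 118.127.255.255) -> eth3
  118.113.128.0/18 (118.113.128.0 - 118.113.191.255) -> eth6
More-specific entries that do NOT match:
  118.113.140.236/30 (118.113.140.236 - 118.113.140.239) does not contain 118.113.156.237
  118.113.156.224/29 (118.113.156.224 - 118.113.156.231) does not contain 118.113.156.237
  118.113.157.224/28 (118.113.157.224 - 118.113.157.239) does not contain 118.113.156.237
  118.112.128.0/19 (118.112.128.0 - 118.112.159.255) does not contain 118.113.156.237
Longest matching prefix is /18 -> interface eth6.

eth6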